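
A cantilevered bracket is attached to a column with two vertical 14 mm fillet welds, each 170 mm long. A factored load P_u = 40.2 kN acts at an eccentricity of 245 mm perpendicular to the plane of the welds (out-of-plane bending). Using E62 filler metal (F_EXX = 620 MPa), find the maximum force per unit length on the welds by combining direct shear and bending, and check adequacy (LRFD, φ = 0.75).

L_w = 2 × 170 = 340 mm; section modulus (unit throat) S = 2 × L²/6 = 9633 mm².
Direct shear f_v = P/L_w = 40.2×10³/340 = 118.2 N/mm.
Moment M = P × e = 40.2×10³ × 245 = 9849000 N·mm; bending f_b = M/S = 1022 N/mm.
f_max = √(f_v² + f_b²) = √(118.2² + 1022²) = 1029 N/mm.
φr_n = 0.75 × 0.6 × 620 × (0.707 × 14) = 2762 N/mm → adequate.

f_max ≈ 1030 N/mm; adequate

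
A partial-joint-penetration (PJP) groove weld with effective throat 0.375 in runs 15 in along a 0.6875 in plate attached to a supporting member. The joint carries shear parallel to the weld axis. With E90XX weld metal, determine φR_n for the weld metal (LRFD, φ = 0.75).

φR_n ≈ 228 kip

E90XX → F_EXX = 90 ksi.
Effective throat (given) t_e = 0.375 in.
A_we = 0.375 × 15 = 5.625 in².
F_nw = 0.6 F_EXX = 54 ksi.
φR_n = 0.75 × 54 × 5.625 = 227.8 kip.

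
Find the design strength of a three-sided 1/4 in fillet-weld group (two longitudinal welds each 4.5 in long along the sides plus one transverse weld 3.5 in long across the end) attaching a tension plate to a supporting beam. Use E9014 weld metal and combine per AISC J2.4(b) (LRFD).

φR_n ≈ 92.3 kips

E90XX → F_EXX = 90 ksi.
t_e = 0.707 × 0.25 = 0.1767 in.
R_nwl = 0.6 × 90 × 0.1767 × 9 = 85.9 kips (longitudinal, 2 welds).
R_nwt = 0.6 × 90 × 0.1767 × 3.5 = 33.41 kips (transverse, base value).
(i) R_nwl + R_nwt = 119.3 kips; (ii) 0.85 R_nwl + 1.5 R_nwt = 123.1 kips.
R_n = max = 123.1 kips [governs: (ii)]; φR_n = 92.34 kips.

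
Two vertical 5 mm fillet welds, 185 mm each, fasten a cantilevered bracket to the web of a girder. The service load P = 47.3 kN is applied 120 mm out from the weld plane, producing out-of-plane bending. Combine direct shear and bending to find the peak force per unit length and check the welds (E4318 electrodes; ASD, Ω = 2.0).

E43XX → F_EXX = 430 MPa.
L_w = 2 × 185 = 370 mm; section modulus (unit throat) S = 2 × L²/6 = 11410 mm².
Direct shear f_v = P/L_w = 47.3×10³/370 = 127.8 N/mm.
Moment M = P × e = 47.3×10³ × 120 = 5676000 N·mm; bending f_b = M/S = 497.5 N/mm.
f_max = √(f_v² + f_b²) = √(127.8² + 497.5²) = 513.7 N/mm.
r_n/Ω = (1/2.0) × 0.6 × 430 × (0.707 × 5) = 456 N/mm → NOT adequate.

f_max ≈ 514 N/mm; NOT adequate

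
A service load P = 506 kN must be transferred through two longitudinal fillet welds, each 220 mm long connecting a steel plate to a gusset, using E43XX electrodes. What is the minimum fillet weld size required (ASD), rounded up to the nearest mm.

w = 13 mm

E43XX → F_EXX = 430 MPa.
Total weld length L = 440 mm.
Required throat t_e = P × Ω / (0.6 F_EXX × L) = 506 × 2.0 / (0.6 × 430 × 440 × 10⁻³) = 8.915 mm.
Required leg w = t_e / 0.707 = 12.61 mm → use 13 mm.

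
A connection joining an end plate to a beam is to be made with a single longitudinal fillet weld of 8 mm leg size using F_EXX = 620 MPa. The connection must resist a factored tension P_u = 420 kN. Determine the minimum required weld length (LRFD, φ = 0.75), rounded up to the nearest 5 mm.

Throat t_e = 0.707 × 8 = 5.656 mm.
φr_n = 0.75 × 0.6 × 620 × 5.656 × 10⁻³ = 1.578 kN/mm.
L_req = P_u / φr_n = 420 / 1.578 = 266.2 mm total.
Round up → use L = 270 mm.

L = 270 mm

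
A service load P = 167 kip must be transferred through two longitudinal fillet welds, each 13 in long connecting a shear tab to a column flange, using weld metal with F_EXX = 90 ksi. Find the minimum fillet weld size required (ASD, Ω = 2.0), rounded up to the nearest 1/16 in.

Total weld length L = 26 in.
Required throat t_e = P × Ω / (0.6 F_EXX × L) = 167 × 2.0 / (0.6 × 90 × 26) = 0.2379 in.
Required leg w = t_e / 0.707 = 0.3365 in → use 3/8 in.

w = 3/8 in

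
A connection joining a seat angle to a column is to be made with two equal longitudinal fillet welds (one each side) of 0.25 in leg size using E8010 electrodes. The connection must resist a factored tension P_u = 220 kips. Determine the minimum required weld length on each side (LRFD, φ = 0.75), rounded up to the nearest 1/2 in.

L = 17.5 in on each side

E80XX → F_EXX = 80 ksi.
Throat t_e = 0.707 × 0.25 = 0.1767 in.
φr_n = 0.75 × 0.6 × 80 × 0.1767 = 6.363 kips/in.
L_req = P_u / φr_n = 220 / 6.363 = 34.57 in total.
Per side: 34.57 / 2 = 17.29 in.
Round up → use L = 17.5 in on each side.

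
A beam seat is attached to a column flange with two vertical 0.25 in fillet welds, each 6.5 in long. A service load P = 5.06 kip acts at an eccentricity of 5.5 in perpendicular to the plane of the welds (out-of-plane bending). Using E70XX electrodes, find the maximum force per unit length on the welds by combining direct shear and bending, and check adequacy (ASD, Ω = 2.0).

f_max ≈ 2.01 kip/in; adequate

E70XX → F_EXX = 70 ksi.
L_w = 2 × 6.5 = 13 in; section modulus (unit throat) S = 2 × L²/6 = 14.08 in².
Direct shear f_v = P/L_w = 5.06/13 = 0.3892 kip/in.
Moment M = P × e = 5.06 × 5.5 = 27.83 kip·in; bending f_b = M/S = 1.976 kip/in.
f_max = √(f_v² + f_b²) = √(0.3892² + 1.976²) = 2.014 kip/in.
r_n/Ω = (1/2.0) × 0.6 × 70 × (0.707 × 0.25) = 3.712 kip/in → adequate.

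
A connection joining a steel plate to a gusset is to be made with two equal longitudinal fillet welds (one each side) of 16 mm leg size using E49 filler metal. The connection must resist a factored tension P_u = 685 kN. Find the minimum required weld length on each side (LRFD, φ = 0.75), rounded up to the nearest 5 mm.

L = 140 mm on each side

E49XX → F_EXX = 490 MPa.
Throat t_e = 0.707 × 16 = 11.31 mm.
φr_n = 0.75 × 0.6 × 490 × 11.31 × 10⁻³ = 2.494 kN/mm.
L_req = P_u / φr_n = 685 / 2.494 = 274.6 mm total.
Per side: 274.6 / 2 = 137.3 mm.
Round up → use L = 140 mm on each side.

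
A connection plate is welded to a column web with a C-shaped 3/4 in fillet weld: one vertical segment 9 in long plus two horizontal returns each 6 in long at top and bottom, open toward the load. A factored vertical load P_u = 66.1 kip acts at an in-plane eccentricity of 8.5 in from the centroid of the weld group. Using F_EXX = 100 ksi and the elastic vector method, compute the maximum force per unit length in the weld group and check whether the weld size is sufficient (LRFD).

Total weld length L_w = 21 in. Treat welds as unit-width lines.
Centroid: x̄ = 2×6×3 / 21 = 1.714 in from the vertical weld.
Polar moment about centroid: J = I_x + I_y = [9³/12 + 2×6×4.5²] + [9×1.714² + 2(6³/12 + 6×1.286²)] = 386 in³.
Direct shear f_v = P/L_w = 66.1 / 21 = 3.148 kip/in (vertical).
Torsion M = P·e = 66.1 × 8.5 = 561.85 kip·in.
Critical point at (x, y) = (4.286, 4.5) from centroid. f_tx = M·y/J = 6.549 kip/in; f_ty = M·x/J = 6.238 kip/in.
Resultant f_max = √[f_tx² + (f_v + f_ty)²] = √[6.549² + (3.148 + 6.238)²] = 11.44 kip/in.
Capacity per unit length: φr_n = 0.75 × 0.6 × 100 × (0.707 × 0.75) = 23.86 kip/in.
11.44 ≤ 23.86 → adequate.

f_max ≈ 11.4 kip/in; adequate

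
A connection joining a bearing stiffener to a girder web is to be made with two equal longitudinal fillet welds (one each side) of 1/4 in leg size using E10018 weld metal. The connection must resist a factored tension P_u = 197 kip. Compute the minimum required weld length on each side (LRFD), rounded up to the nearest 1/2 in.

E100XX → F_EXX = 100 ksi.
Throat t_e = 0.707 × 0.25 = 0.1767 in.
φr_n = 0.75 × 0.6 × 100 × 0.1767 = 7.954 kip/in.
L_req = P_u / φr_n = 197 / 7.954 = 24.77 in total.
Per side: 24.77 / 2 = 12.38 in.
Round up → use L = 12.5 in on each side.

L = 12.5 in on each side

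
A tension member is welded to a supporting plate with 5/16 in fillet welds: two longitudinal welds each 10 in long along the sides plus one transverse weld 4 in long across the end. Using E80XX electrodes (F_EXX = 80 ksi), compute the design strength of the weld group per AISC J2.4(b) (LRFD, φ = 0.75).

φR_n ≈ 191 kips

t_e = 0.707 × 0.3125 = 0.2209 in.
R_nwl = 0.6 × 80 × 0.2209 × 20 = 212.1 kips (longitudinal, 2 welds).
R_nwt = 0.6 × 80 × 0.2209 × 4 = 42.42 kips (transverse, base value).
(i) R_nwl + R_nwt = 254.5 kips; (ii) 0.85 R_nwl + 1.5 R_nwt = 243.9 kips.
R_n = max = 254.5 kips [governs: (i)]; φR_n = 190.9 kips.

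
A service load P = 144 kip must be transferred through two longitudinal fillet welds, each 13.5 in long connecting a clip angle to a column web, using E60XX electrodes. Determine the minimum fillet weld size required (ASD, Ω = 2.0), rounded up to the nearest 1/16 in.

E60XX → F_EXX = 60 ksi.
Total weld length L = 27 in.
Required throat t_e = P × Ω / (0.6 F_EXX × L) = 144 × 2.0 / (0.6 × 60 × 27) = 0.2963 in.
Required leg w = t_e / 0.707 = 0.4191 in → use 7/16 in.

w = 7/16 in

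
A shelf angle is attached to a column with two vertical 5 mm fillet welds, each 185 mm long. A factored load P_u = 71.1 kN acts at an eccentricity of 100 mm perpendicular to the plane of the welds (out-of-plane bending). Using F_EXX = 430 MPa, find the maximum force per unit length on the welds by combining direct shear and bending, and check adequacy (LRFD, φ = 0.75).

f_max ≈ 652 N/mm; adequate

L_w = 2 × 185 = 370 mm; section modulus (unit throat) S = 2 × L²/6 = 11410 mm².
Direct shear f_v = P/L_w = 71.1×10³/370 = 192.2 N/mm.
Moment M = P × e = 71.1×10³ × 100 = 7110000 N·mm; bending f_b = M/S = 623.2 N/mm.
f_max = √(f_v² + f_b²) = √(192.2² + 623.2²) = 652.2 N/mm.
φr_n = 0.75 × 0.6 × 430 × (0.707 × 5) = 684 N/mm → adequate.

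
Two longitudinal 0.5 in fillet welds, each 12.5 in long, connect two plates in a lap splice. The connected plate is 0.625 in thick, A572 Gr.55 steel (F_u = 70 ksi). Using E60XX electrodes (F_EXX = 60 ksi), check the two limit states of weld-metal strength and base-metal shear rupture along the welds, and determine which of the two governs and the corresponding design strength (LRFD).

φR_n ≈ 239 kips (weld metal governs)

t_e = 0.707 × 0.5 = 0.3535 in; L = 25 in.
Weld metal: φR_n = 0.75 × 0.6 × 60 × 0.3535 × 25 = 238.6 kips.
Base metal (shear rupture): φR_n = 0.75 × 0.6 × 70 × 0.625 × 25 = 492.2 kips.
Governing: weld metal.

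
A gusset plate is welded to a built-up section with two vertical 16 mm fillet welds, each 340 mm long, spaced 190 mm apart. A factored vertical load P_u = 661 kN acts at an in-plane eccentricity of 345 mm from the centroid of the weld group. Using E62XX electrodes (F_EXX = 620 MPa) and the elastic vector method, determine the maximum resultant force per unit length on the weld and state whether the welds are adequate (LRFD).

f_max ≈ 4060 N/mm; NOT adequate

Total weld length L_w = 680 mm. Treat welds as unit-width lines.
Polar moment about centroid: J = 2[d³/12 + d(b/2)²] = 2[340³/12 + 340×95²] = 12690000 mm³.
Direct shear f_v = P/L_w = 661×10³ / 680 = 972.1 N/mm (vertical).
Torsion M = P·e = 661×10³ × 345 = 228040000 N·mm.
Critical point at (x, y) = (95, 170) from centroid. f_tx = M·y/J = 3056 N/mm; f_ty = M·x/J = 1708 N/mm.
Resultant f_max = √[f_tx² + (f_v + f_ty)²] = √[3056² + (972.1 + 1708)²] = 4064 N/mm.
Capacity per unit length: φr_n = 0.75 × 0.6 × 620 × (0.707 × 16) = 3156 N/mm.
4064 > 3156 → NOT adequate.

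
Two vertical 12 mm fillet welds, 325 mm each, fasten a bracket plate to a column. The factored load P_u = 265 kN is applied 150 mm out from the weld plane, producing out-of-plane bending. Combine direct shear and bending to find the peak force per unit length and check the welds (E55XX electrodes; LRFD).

f_max ≈ 1200 N/mm; adequate

E55XX → F_EXX = 550 MPa.
L_w = 2 × 325 = 650 mm; section modulus (unit throat) S = 2 × L²/6 = 35210 mm².
Direct shear f_v = P/L_w = 265×10³/650 = 407.7 N/mm.
Moment M = P × e = 265×10³ × 150 = 39750000 N·mm; bending f_b = M/S = 1129 N/mm.
f_max = √(f_v² + f_b²) = √(407.7² + 1129²) = 1200 N/mm.
φr_n = 0.75 × 0.6 × 550 × (0.707 × 12) = 2100 N/mm → adequate.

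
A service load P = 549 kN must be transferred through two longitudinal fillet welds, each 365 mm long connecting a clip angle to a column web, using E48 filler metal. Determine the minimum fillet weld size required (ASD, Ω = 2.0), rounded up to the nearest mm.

E48XX → F_EXX = 480 MPa.
Total weld length L = 730 mm.
Required throat t_e = P × Ω / (0.6 F_EXX × L) = 549 × 2.0 / (0.6 × 480 × 730 × 10⁻³) = 5.223 mm.
Required leg w = t_e / 0.707 = 7.387 mm → use 8 mm.

w = 8 mm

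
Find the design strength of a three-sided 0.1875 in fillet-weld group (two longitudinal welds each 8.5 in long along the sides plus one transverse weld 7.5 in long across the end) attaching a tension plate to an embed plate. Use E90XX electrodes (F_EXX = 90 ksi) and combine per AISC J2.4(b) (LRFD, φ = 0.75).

t_e = 0.707 × 0.1875 = 0.1326 in.
R_nwl = 0.6 × 90 × 0.1326 × 17 = 121.7 kip (longitudinal, 2 welds).
R_nwt = 0.6 × 90 × 0.1326 × 7.5 = 53.69 kip (transverse, base value).
(i) R_nwl + R_nwt = 175.4 kip; (ii) 0.85 R_nwl + 1.5 R_nwt = 184 kip.
R_n = max = 184 kip [governs: (ii)]; φR_n = 138 kip.

φR_n ≈ 138 kip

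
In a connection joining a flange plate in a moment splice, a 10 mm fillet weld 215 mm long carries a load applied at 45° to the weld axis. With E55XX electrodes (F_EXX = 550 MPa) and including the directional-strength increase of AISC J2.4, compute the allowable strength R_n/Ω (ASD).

t_e = 0.707 × 10 = 7.07 mm; A_we = 7.07 × 215 = 1520 mm².
Directional factor: 1.0 + 0.5 sin^1.5(45°) = 1.297.
F_nw = 0.6 × 550 × 1.297 = 428.1 MPa.
R_n/Ω = (428.1 × 1520) / 2.0 × 10⁻³ = 325.4 kN.

R_n/Ω ≈ 325 kN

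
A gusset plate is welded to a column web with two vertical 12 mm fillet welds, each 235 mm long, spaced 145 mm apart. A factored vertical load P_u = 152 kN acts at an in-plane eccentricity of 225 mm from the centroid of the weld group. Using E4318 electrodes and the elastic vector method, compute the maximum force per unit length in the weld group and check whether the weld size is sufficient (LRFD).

f_max ≈ 1220 N/mm; adequate

E43XX → F_EXX = 430 MPa.
Total weld length L_w = 470 mm. Treat welds as unit-width lines.
Polar moment about centroid: J = 2[d³/12 + d(b/2)²] = 2[235³/12 + 235×72.5²] = 4633000 mm³.
Direct shear f_v = P/L_w = 152×10³ / 470 = 323.4 N/mm (vertical).
Torsion M = P·e = 152×10³ × 225 = 34200000 N·mm.
Critical point at (x, y) = (72.5, 117.5) from centroid. f_tx = M·y/J = 867.3 N/mm; f_ty = M·x/J = 535.1 N/mm.
Resultant f_max = √[f_tx² + (f_v + f_ty)²] = √[867.3² + (323.4 + 535.1)²] = 1220 N/mm.
Capacity per unit length: φr_n = 0.75 × 0.6 × 430 × (0.707 × 12) = 1642 N/mm.
1220 ≤ 1642 → adequate.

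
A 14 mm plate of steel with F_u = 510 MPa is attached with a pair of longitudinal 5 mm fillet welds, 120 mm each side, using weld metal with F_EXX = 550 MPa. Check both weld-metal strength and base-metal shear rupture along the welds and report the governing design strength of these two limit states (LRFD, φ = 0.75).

t_e = 0.707 × 5 = 3.535 mm; L = 240 mm.
Weld metal: φR_n = 0.75 × 0.6 × 550 × 3.535 × 240 × 10⁻³ = 210 kN.
Base metal (shear rupture): φR_n = 0.75 × 0.6 × 510 × 14 × 240 × 10⁻³ = 771.1 kN.
Governing: weld metal.

φR_n ≈ 210 kN (weld metal governs)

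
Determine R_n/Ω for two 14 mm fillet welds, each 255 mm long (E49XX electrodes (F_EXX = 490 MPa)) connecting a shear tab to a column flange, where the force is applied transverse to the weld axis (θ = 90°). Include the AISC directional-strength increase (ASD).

R_n/Ω ≈ 1110 kN

t_e = 0.707 × 14 = 9.898 mm; A_we = 9.898 × 510 = 5048 mm².
Directional factor: 1.0 + 0.5 sin^1.5(90°) = 1.5.
F_nw = 0.6 × 490 × 1.5 = 441 MPa.
R_n/Ω = (441 × 5048) / 2.0 × 10⁻³ = 1113 kN.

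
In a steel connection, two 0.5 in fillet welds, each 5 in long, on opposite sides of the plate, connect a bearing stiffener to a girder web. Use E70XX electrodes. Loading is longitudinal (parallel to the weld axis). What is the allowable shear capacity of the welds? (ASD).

R_n/Ω ≈ 74.2 kip

E70XX → F_EXX = 70 ksi.
Effective throat t_e = 0.707 × 0.5 = 0.3535 in.
Total length L = 10 in; A_we = 0.3535 × 10 = 3.535 in².
F_nw = 0.6 F_EXX = 0.6 × 70 = 42 ksi.
R_n = 42 × 3.535 = 148.5 kip; R_n/Ω = 148.5/2.0 = 74.23 kip.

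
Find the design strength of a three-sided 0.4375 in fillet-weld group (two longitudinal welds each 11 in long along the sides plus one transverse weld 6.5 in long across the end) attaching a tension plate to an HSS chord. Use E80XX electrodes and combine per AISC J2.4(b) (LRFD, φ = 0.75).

E80XX → F_EXX = 80 ksi.
t_e = 0.707 × 0.4375 = 0.3093 in.
R_nwl = 0.6 × 80 × 0.3093 × 22 = 326.6 kips (longitudinal, 2 welds).
R_nwt = 0.6 × 80 × 0.3093 × 6.5 = 96.51 kips (transverse, base value).
(i) R_nwl + R_nwt = 423.1 kips; (ii) 0.85 R_nwl + 1.5 R_nwt = 422.4 kips.
R_n = max = 423.1 kips [governs: (i)]; φR_n = 317.4 kips.

φR_n ≈ 317 kips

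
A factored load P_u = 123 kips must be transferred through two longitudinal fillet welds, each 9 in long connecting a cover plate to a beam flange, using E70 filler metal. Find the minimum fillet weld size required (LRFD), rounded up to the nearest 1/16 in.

w = 5/16 in

E70XX → F_EXX = 70 ksi.
Total weld length L = 18 in.
Required throat t_e = P_u / (φ × 0.6 F_EXX × L) = 123 / (0.75 × 0.6 × 70 × 18) = 0.2169 in.
Required leg w = t_e / 0.707 = 0.3068 in → use 5/16 in.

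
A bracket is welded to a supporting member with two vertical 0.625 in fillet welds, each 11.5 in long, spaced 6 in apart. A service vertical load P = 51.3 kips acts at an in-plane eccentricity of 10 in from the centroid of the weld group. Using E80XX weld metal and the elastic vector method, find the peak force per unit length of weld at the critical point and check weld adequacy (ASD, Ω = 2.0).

E80XX → F_EXX = 80 ksi.
Total weld length L_w = 23 in. Treat welds as unit-width lines.
Polar moment about centroid: J = 2[d³/12 + d(b/2)²] = 2[11.5³/12 + 11.5×3²] = 460.5 in³.
Direct shear f_v = P/L_w = 51.3 / 23 = 2.23 kip/in (vertical).
Torsion M = P·e = 51.3 × 10 = 513 kip·in.
Critical point at (x, y) = (3, 5.75) from centroid. f_tx = M·y/J = 6.406 kip/in; f_ty = M·x/J = 3.342 kip/in.
Resultant f_max = √[f_tx² + (f_v + f_ty)²] = √[6.406² + (2.23 + 3.342)²] = 8.49 kip/in.
Capacity per unit length: r_n/Ω = (1/2.0) × 0.6 × 80 × (0.707 × 0.625) = 10.6 kip/in.
8.49 ≤ 10.6 → adequate.

f_max ≈ 8.49 kip/in; adequate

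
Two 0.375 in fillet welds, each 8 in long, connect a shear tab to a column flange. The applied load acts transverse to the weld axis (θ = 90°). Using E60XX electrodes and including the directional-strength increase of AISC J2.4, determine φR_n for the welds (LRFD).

φR_n ≈ 172 kips

E60XX → F_EXX = 60 ksi.
t_e = 0.707 × 0.375 = 0.2651 in; A_we = 0.2651 × 16 = 4.242 in².
Directional factor: 1.0 + 0.5 sin^1.5(90°) = 1.5.
F_nw = 0.6 × 60 × 1.5 = 54 ksi.
φR_n = 0.75 × 54 × 4.242 = 171.8 kips.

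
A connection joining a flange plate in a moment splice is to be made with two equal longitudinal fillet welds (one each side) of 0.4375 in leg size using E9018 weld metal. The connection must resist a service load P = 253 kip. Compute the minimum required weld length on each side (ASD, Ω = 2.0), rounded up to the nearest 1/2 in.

L = 15.5 in on each side

E90XX → F_EXX = 90 ksi.
Throat t_e = 0.707 × 0.4375 = 0.3093 in.
r_n/Ω = (0.6 × 90 × 0.3093) / 2.0 = 8.351 kip/in.
L_req = P / (r_n/Ω) = 253 / 8.351 = 30.29 in total.
Per side: 30.29 / 2 = 15.15 in.
Round up → use L = 15.5 in on each side.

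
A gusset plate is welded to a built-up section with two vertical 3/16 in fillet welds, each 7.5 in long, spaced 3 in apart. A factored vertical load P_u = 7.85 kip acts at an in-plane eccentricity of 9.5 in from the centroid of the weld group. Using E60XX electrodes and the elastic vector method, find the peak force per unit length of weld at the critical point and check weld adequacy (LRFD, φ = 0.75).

f_max ≈ 3.13 kip/in; adequate

E60XX → F_EXX = 60 ksi.
Total weld length L_w = 15 in. Treat welds as unit-width lines.
Polar moment about centroid: J = 2[d³/12 + d(b/2)²] = 2[7.5³/12 + 7.5×1.5²] = 104.1 in³.
Direct shear f_v = P/L_w = 7.85 / 15 = 0.5233 kip/in (vertical).
Torsion M = P·e = 7.85 × 9.5 = 74.575 kip·in.
Critical point at (x, y) = (1.5, 3.75) from centroid. f_tx = M·y/J = 2.687 kip/in; f_ty = M·x/J = 1.075 kip/in.
Resultant f_max = √[f_tx² + (f_v + f_ty)²] = √[2.687² + (0.5233 + 1.075)²] = 3.127 kip/in.
Capacity per unit length: φr_n = 0.75 × 0.6 × 60 × (0.707 × 0.1875) = 3.579 kip/in.
3.127 ≤ 3.579 → adequate.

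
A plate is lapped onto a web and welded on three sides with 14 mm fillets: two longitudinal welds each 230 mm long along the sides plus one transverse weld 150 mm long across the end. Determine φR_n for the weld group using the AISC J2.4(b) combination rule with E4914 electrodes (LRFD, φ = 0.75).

E49XX → F_EXX = 490 MPa.
t_e = 0.707 × 14 = 9.898 mm.
R_nwl = 0.6 × 490 × 9.898 × 460 × 10⁻³ = 1339 kN (longitudinal, 2 welds).
R_nwt = 0.6 × 490 × 9.898 × 150 × 10⁻³ = 436.5 kN (transverse, base value).
(i) R_nwl + R_nwt = 1775 kN; (ii) 0.85 R_nwl + 1.5 R_nwt = 1793 kN.
R_n = max = 1793 kN [governs: (ii)]; φR_n = 1344 kN.

φR_n ≈ 1340 kN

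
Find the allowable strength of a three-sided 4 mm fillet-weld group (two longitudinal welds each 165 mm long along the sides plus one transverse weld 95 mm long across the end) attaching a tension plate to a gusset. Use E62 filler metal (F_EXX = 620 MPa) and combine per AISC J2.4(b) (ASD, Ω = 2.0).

R_n/Ω ≈ 224 kN

t_e = 0.707 × 4 = 2.828 mm.
R_nwl = 0.6 × 620 × 2.828 × 330 × 10⁻³ = 347.2 kN (longitudinal, 2 welds).
R_nwt = 0.6 × 620 × 2.828 × 95 × 10⁻³ = 99.94 kN (transverse, base value).
(i) R_nwl + R_nwt = 447.1 kN; (ii) 0.85 R_nwl + 1.5 R_nwt = 445 kN.
R_n = max = 447.1 kN [governs: (i)]; R_n/Ω = 223.6 kN.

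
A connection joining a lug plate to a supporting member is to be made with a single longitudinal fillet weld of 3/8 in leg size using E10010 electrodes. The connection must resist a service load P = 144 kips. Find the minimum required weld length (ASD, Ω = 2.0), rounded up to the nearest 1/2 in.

E100XX → F_EXX = 100 ksi.
Throat t_e = 0.707 × 0.375 = 0.2651 in.
r_n/Ω = (0.6 × 100 × 0.2651) / 2.0 = 7.954 kip/in.
L_req = P / (r_n/Ω) = 144 / 7.954 = 18.1 in total.
Round up → use L = 18.5 in.

L = 18.5 in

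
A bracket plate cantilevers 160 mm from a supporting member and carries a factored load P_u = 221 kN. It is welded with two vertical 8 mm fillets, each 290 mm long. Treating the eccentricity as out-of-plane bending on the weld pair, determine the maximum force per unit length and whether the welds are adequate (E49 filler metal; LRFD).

E49XX → F_EXX = 490 MPa.
L_w = 2 × 290 = 580 mm; section modulus (unit throat) S = 2 × L²/6 = 28030 mm².
Direct shear f_v = P/L_w = 221×10³/580 = 381 N/mm.
Moment M = P × e = 221×10³ × 160 = 35360000 N·mm; bending f_b = M/S = 1261 N/mm.
f_max = √(f_v² + f_b²) = √(381² + 1261²) = 1318 N/mm.
φr_n = 0.75 × 0.6 × 490 × (0.707 × 8) = 1247 N/mm → NOT adequate.

f_max ≈ 1320 N/mm; NOT adequate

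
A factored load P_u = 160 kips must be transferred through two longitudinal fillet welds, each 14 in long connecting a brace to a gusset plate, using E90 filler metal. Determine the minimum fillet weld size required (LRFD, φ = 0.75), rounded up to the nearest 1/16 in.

E90XX → F_EXX = 90 ksi.
Total weld length L = 28 in.
Required throat t_e = P_u / (φ × 0.6 F_EXX × L) = 160 / (0.75 × 0.6 × 90 × 28) = 0.1411 in.
Required leg w = t_e / 0.707 = 0.1996 in → use 1/4 in.

w = 1/4 in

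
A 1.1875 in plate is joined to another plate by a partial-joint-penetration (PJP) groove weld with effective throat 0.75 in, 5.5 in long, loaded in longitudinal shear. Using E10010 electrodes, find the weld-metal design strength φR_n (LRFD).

E100XX → F_EXX = 100 ksi.
Effective throat (given) t_e = 0.75 in.
A_we = 0.75 × 5.5 = 4.125 in².
F_nw = 0.6 F_EXX = 60 ksi.
φR_n = 0.75 × 60 × 4.125 = 185.6 kip.

φR_n ≈ 186 kip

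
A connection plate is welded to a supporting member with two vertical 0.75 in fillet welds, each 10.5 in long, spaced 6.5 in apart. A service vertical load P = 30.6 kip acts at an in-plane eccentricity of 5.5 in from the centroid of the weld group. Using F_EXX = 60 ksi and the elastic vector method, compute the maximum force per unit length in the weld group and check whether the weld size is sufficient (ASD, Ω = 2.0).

f_max ≈ 3.5 kip/in; adequate

Total weld length L_w = 21 in. Treat welds as unit-width lines.
Polar moment about centroid: J = 2[d³/12 + d(b/2)²] = 2[10.5³/12 + 10.5×3.25²] = 414.8 in³.
Direct shear f_v = P/L_w = 30.6 / 21 = 1.457 kip/in (vertical).
Torsion M = P·e = 30.6 × 5.5 = 168.3 kip·in.
Critical point at (x, y) = (3.25, 5.25) from centroid. f_tx = M·y/J = 2.13 kip/in; f_ty = M·x/J = 1.319 kip/in.
Resultant f_max = √[f_tx² + (f_v + f_ty)²] = √[2.13² + (1.457 + 1.319)²] = 3.499 kip/in.
Capacity per unit length: r_n/Ω = (1/2.0) × 0.6 × 60 × (0.707 × 0.75) = 9.544 kip/in.
3.499 ≤ 9.544 → adequate.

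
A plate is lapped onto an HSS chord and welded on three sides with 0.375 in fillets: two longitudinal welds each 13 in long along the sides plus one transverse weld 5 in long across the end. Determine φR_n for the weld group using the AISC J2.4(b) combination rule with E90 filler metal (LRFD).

E90XX → F_EXX = 90 ksi.
t_e = 0.707 × 0.375 = 0.2651 in.
R_nwl = 0.6 × 90 × 0.2651 × 26 = 372.2 kip (longitudinal, 2 welds).
R_nwt = 0.6 × 90 × 0.2651 × 5 = 71.58 kip (transverse, base value).
(i) R_nwl + R_nwt = 443.8 kip; (ii) 0.85 R_nwl + 1.5 R_nwt = 423.8 kip.
R_n = max = 443.8 kip [governs: (i)]; φR_n = 332.9 kip.

φR_n ≈ 333 kip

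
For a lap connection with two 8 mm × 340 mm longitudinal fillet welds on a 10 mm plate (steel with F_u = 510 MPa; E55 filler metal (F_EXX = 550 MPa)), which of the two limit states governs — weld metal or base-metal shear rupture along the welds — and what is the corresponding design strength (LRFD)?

t_e = 0.707 × 8 = 5.656 mm; L = 680 mm.
Weld metal: φR_n = 0.75 × 0.6 × 550 × 5.656 × 680 × 10⁻³ = 951.9 kN.
Base metal (shear rupture): φR_n = 0.75 × 0.6 × 510 × 10 × 680 × 10⁻³ = 1561 kN.
Governing: weld metal.

φR_n ≈ 952 kN (weld metal governs)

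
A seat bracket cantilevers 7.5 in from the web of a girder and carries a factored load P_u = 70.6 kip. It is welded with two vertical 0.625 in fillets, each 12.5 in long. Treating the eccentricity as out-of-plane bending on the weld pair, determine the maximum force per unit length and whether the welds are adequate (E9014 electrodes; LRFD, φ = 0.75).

f_max ≈ 10.6 kip/in; adequate

E90XX → F_EXX = 90 ksi.
L_w = 2 × 12.5 = 25 in; section modulus (unit throat) S = 2 × L²/6 = 52.08 in².
Direct shear f_v = P/L_w = 70.6/25 = 2.824 kip/in.
Moment M = P × e = 70.6 × 7.5 = 529.5 kip·in; bending f_b = M/S = 10.17 kip/in.
f_max = √(f_v² + f_b²) = √(2.824² + 10.17²) = 10.55 kip/in.
φr_n = 0.75 × 0.6 × 90 × (0.707 × 0.625) = 17.9 kip/in → adequate.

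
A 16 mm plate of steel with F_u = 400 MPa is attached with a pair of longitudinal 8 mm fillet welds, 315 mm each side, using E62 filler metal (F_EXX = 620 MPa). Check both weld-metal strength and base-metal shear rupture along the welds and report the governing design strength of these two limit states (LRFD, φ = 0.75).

φR_n ≈ 994 kN (weld metal governs)

t_e = 0.707 × 8 = 5.656 mm; L = 630 mm.
Weld metal: φR_n = 0.75 × 0.6 × 620 × 5.656 × 630 × 10⁻³ = 994.2 kN.
Base metal (shear rupture): φR_n = 0.75 × 0.6 × 400 × 16 × 630 × 10⁻³ = 1814 kN.
Governing: weld metal.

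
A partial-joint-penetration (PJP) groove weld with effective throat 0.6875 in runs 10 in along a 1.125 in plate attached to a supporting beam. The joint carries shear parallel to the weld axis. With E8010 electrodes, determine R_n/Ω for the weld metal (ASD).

R_n/Ω ≈ 165 kip

E80XX → F_EXX = 80 ksi.
Effective throat (given) t_e = 0.6875 in.
A_we = 0.6875 × 10 = 6.875 in².
F_nw = 0.6 F_EXX = 48 ksi.
R_n/Ω = (48 × 6.875) / 2.0 = 165 kip.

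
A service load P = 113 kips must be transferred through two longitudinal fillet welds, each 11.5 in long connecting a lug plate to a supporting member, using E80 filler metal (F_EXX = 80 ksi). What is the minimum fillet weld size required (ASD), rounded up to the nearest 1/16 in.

w = 5/16 in

Total weld length L = 23 in.
Required throat t_e = P × Ω / (0.6 F_EXX × L) = 113 × 2.0 / (0.6 × 80 × 23) = 0.2047 in.
Required leg w = t_e / 0.707 = 0.2895 in → use 5/16 in.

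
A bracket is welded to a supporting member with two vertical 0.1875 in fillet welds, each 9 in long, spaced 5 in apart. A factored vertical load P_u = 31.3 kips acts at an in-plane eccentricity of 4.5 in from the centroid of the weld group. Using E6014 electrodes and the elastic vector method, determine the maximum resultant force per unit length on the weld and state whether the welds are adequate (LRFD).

E60XX → F_EXX = 60 ksi.
Total weld length L_w = 18 in. Treat welds as unit-width lines.
Polar moment about centroid: J = 2[d³/12 + d(b/2)²] = 2[9³/12 + 9×2.5²] = 234 in³.
Direct shear f_v = P/L_w = 31.3 / 18 = 1.739 kip/in (vertical).
Torsion M = P·e = 31.3 × 4.5 = 140.85 kip·in.
Critical point at (x, y) = (2.5, 4.5) from centroid. f_tx = M·y/J = 2.709 kip/in; f_ty = M·x/J = 1.505 kip/in.
Resultant f_max = √[f_tx² + (f_v + f_ty)²] = √[2.709² + (1.739 + 1.505)²] = 4.226 kip/in.
Capacity per unit length: φr_n = 0.75 × 0.6 × 60 × (0.707 × 0.1875) = 3.579 kip/in.
4.226 > 3.579 → NOT adequate.

f_max ≈ 4.23 kip/in; NOT adequate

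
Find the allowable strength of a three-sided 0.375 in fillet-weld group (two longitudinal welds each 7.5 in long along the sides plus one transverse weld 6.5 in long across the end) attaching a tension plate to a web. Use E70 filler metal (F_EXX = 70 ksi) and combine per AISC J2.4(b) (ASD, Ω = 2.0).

R_n/Ω ≈ 125 kip

t_e = 0.707 × 0.375 = 0.2651 in.
R_nwl = 0.6 × 70 × 0.2651 × 15 = 167 kip (longitudinal, 2 welds).
R_nwt = 0.6 × 70 × 0.2651 × 6.5 = 72.38 kip (transverse, base value).
(i) R_nwl + R_nwt = 239.4 kip; (ii) 0.85 R_nwl + 1.5 R_nwt = 250.5 kip.
R_n = max = 250.5 kip [governs: (ii)]; R_n/Ω = 125.3 kip.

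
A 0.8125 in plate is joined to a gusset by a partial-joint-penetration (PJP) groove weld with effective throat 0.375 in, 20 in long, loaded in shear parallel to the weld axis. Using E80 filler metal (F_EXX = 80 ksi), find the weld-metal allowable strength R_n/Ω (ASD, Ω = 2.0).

Effective throat (given) t_e = 0.375 in.
A_we = 0.375 × 20 = 7.5 in².
F_nw = 0.6 F_EXX = 48 ksi.
R_n/Ω = (48 × 7.5) / 2.0 = 180 kips.

R_n/Ω ≈ 180 kips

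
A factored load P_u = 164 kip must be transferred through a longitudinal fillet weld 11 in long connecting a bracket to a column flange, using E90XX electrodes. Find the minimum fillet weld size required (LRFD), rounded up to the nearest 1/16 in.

E90XX → F_EXX = 90 ksi.
Total weld length L = 11 in.
Required throat t_e = P_u / (φ × 0.6 F_EXX × L) = 164 / (0.75 × 0.6 × 90 × 11) = 0.3681 in.
Required leg w = t_e / 0.707 = 0.5207 in → use 9/16 in.

w = 9/16 in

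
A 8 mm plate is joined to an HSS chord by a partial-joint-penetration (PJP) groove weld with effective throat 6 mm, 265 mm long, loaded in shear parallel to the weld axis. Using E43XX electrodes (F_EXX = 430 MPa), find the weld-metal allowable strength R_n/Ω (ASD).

Effective throat (given) t_e = 6 mm.
A_we = 6 × 265 = 1590 mm².
F_nw = 0.6 F_EXX = 258 MPa.
R_n/Ω = (258 × 1590) / 2.0 × 10⁻³ = 205.1 kN.

R_n/Ω ≈ 205 kN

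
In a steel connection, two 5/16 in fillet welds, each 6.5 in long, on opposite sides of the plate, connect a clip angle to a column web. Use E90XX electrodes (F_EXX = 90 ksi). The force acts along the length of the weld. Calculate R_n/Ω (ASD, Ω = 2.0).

R_n/Ω ≈ 77.5 kips

Effective throat t_e = 0.707 × 0.3125 = 0.2209 in.
Total length L = 13 in; A_we = 0.2209 × 13 = 2.872 in².
F_nw = 0.6 F_EXX = 0.6 × 90 = 54 ksi.
R_n = 54 × 2.872 = 155.1 kips; R_n/Ω = 155.1/2.0 = 77.55 kips.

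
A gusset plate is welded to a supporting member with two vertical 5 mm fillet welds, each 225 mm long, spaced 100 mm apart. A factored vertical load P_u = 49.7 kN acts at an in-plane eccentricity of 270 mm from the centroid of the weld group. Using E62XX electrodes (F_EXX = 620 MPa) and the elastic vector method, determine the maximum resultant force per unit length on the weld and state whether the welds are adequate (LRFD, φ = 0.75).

Total weld length L_w = 450 mm. Treat welds as unit-width lines.
Polar moment about centroid: J = 2[d³/12 + d(b/2)²] = 2[225³/12 + 225×50²] = 3023000 mm³.
Direct shear f_v = P/L_w = 49.7×10³ / 450 = 110.4 N/mm (vertical).
Torsion M = P·e = 49.7×10³ × 270 = 13419000 N·mm.
Critical point at (x, y) = (50, 112.5) from centroid. f_tx = M·y/J = 499.3 N/mm; f_ty = M·x/J = 221.9 N/mm.
Resultant f_max = √[f_tx² + (f_v + f_ty)²] = √[499.3² + (110.4 + 221.9)²] = 599.8 N/mm.
Capacity per unit length: φr_n = 0.75 × 0.6 × 620 × (0.707 × 5) = 986.3 N/mm.
599.8 ≤ 986.3 → adequate.

f_max ≈ 600 N/mm; adequate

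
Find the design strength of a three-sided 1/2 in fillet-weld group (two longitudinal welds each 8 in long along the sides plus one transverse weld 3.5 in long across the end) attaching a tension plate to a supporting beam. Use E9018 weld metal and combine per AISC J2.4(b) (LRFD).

E90XX → F_EXX = 90 ksi.
t_e = 0.707 × 0.5 = 0.3535 in.
R_nwl = 0.6 × 90 × 0.3535 × 16 = 305.4 kips (longitudinal, 2 welds).
R_nwt = 0.6 × 90 × 0.3535 × 3.5 = 66.81 kips (transverse, base value).
(i) R_nwl + R_nwt = 372.2 kips; (ii) 0.85 R_nwl + 1.5 R_nwt = 359.8 kips.
R_n = max = 372.2 kips [governs: (i)]; φR_n = 279.2 kips.

φR_n ≈ 279 kips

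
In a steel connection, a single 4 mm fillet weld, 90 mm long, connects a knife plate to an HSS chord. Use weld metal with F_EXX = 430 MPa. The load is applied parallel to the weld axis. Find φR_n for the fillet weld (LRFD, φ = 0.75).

Effective throat t_e = 0.707 × 4 = 2.828 mm.
Total length L = 90 mm; A_we = 2.828 × 90 = 254.5 mm².
F_nw = 0.6 F_EXX = 0.6 × 430 = 258 MPa.
φR_n = 0.75 × 258 × 254.5 × 10⁻³ = 49.25 kN.

φR_n ≈ 49.2 kN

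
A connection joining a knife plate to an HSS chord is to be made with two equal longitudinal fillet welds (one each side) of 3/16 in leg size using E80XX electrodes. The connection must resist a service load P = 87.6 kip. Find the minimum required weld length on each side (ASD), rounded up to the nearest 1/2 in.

E80XX → F_EXX = 80 ksi.
Throat t_e = 0.707 × 0.1875 = 0.1326 in.
r_n/Ω = (0.6 × 80 × 0.1326) / 2.0 = 3.181 kip/in.
L_req = P / (r_n/Ω) = 87.6 / 3.181 = 27.53 in total.
Per side: 27.53 / 2 = 13.77 in.
Round up → use L = 14 in on each side.

L = 14 in on each side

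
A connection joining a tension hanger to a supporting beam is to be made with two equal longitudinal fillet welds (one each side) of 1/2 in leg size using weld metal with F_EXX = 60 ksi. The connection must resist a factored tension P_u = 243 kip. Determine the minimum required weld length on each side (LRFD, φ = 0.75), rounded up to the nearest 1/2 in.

L = 13 in on each side

Throat t_e = 0.707 × 0.5 = 0.3535 in.
φr_n = 0.75 × 0.6 × 60 × 0.3535 = 9.544 kip/in.
L_req = P_u / φr_n = 243 / 9.544 = 25.46 in total.
Per side: 25.46 / 2 = 12.73 in.
Round up → use L = 13 in on each side.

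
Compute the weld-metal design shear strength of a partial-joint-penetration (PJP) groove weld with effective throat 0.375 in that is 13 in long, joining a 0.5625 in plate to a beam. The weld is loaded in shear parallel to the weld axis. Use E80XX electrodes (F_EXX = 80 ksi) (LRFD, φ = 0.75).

Effective throat (given) t_e = 0.375 in.
A_we = 0.375 × 13 = 4.875 in².
F_nw = 0.6 F_EXX = 48 ksi.
φR_n = 0.75 × 48 × 4.875 = 175.5 kips.

φR_n ≈ 176 kips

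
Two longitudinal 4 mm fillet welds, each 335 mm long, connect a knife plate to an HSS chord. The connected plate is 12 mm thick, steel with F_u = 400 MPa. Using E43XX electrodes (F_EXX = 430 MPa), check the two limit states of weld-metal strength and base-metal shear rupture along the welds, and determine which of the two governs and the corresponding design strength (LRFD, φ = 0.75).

φR_n ≈ 367 kN (weld metal governs)

t_e = 0.707 × 4 = 2.828 mm; L = 670 mm.
Weld metal: φR_n = 0.75 × 0.6 × 430 × 2.828 × 670 × 10⁻³ = 366.6 kN.
Base metal (shear rupture): φR_n = 0.75 × 0.6 × 400 × 12 × 670 × 10⁻³ = 1447 kN.
Governing: weld metal.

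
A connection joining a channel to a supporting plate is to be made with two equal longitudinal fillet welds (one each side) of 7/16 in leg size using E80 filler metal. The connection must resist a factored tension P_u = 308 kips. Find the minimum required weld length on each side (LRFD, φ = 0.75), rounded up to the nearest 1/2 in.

E80XX → F_EXX = 80 ksi.
Throat t_e = 0.707 × 0.4375 = 0.3093 in.
φr_n = 0.75 × 0.6 × 80 × 0.3093 = 11.14 kips/in.
L_req = P_u / φr_n = 308 / 11.14 = 27.66 in total.
Per side: 27.66 / 2 = 13.83 in.
Round up → use L = 14 in on each side.

L = 14 in on each side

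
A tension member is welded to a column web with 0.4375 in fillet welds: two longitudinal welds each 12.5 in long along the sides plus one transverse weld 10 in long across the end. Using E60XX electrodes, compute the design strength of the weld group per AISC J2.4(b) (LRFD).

E60XX → F_EXX = 60 ksi.
t_e = 0.707 × 0.4375 = 0.3093 in.
R_nwl = 0.6 × 60 × 0.3093 × 25 = 278.4 kips (longitudinal, 2 welds).
R_nwt = 0.6 × 60 × 0.3093 × 10 = 111.4 kips (transverse, base value).
(i) R_nwl + R_nwt = 389.7 kips; (ii) 0.85 R_nwl + 1.5 R_nwt = 403.7 kips.
R_n = max = 403.7 kips [governs: (ii)]; φR_n = 302.7 kips.

φR_n ≈ 303 kips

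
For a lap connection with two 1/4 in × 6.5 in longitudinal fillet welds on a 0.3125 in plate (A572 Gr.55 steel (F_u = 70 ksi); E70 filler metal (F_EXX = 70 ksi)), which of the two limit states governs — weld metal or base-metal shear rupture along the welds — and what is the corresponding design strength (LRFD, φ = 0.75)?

φR_n ≈ 72.4 kips (weld metal governs)

t_e = 0.707 × 0.25 = 0.1767 in; L = 13 in.
Weld metal: φR_n = 0.75 × 0.6 × 70 × 0.1767 × 13 = 72.38 kips.
Base metal (shear rupture): φR_n = 0.75 × 0.6 × 70 × 0.3125 × 13 = 128 kips.
Governing: weld metal.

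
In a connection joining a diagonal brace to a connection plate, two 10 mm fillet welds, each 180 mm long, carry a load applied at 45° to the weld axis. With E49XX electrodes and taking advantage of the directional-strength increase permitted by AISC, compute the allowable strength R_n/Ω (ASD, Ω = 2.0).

E49XX → F_EXX = 490 MPa.
t_e = 0.707 × 10 = 7.07 mm; A_we = 7.07 × 360 = 2545 mm².
Directional factor: 1.0 + 0.5 sin^1.5(45°) = 1.297.
F_nw = 0.6 × 490 × 1.297 = 381.4 MPa.
R_n/Ω = (381.4 × 2545) / 2.0 × 10⁻³ = 485.4 kN.

R_n/Ω ≈ 485 kN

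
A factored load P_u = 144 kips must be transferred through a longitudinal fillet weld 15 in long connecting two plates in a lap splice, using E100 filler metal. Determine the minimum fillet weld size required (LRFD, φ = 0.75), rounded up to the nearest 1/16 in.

E100XX → F_EXX = 100 ksi.
Total weld length L = 15 in.
Required throat t_e = P_u / (φ × 0.6 F_EXX × L) = 144 / (0.75 × 0.6 × 100 × 15) = 0.2133 in.
Required leg w = t_e / 0.707 = 0.3017 in → use 5/16 in.

w = 5/16 in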